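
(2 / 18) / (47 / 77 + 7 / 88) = 0.16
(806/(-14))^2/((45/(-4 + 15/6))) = -162409/1470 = -110.48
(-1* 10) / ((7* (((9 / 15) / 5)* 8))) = -125 / 84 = -1.49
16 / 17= 0.94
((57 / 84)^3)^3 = 322687697779 / 10578455953408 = 0.03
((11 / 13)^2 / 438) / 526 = 121 / 38935572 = 0.00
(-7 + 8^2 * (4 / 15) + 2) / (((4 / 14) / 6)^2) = 26607 / 5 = 5321.40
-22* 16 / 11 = -32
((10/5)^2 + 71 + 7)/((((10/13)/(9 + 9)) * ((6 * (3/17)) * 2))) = 9061/10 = 906.10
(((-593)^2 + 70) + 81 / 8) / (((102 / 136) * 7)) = 2813833 / 42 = 66996.02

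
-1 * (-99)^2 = -9801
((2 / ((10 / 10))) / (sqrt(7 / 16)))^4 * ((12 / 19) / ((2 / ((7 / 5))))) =24576 / 665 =36.96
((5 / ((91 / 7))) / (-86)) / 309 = -5 / 345462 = -0.00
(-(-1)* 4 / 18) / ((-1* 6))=-1 / 27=-0.04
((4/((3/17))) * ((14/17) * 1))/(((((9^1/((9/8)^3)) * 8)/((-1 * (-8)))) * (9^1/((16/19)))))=21/76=0.28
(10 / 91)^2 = 100 / 8281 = 0.01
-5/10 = -1/2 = -0.50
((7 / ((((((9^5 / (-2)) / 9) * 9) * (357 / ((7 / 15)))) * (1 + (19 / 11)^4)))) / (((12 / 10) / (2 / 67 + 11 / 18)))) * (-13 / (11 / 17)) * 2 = 93626533 / 139363099187778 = 0.00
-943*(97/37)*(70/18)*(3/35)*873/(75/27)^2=-2156062941/23125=-93235.15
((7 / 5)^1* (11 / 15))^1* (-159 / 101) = -4081 / 2525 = -1.62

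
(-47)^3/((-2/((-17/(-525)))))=1764991/1050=1680.94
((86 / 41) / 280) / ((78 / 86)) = 1849 / 223860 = 0.01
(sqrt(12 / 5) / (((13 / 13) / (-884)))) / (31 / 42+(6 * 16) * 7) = -74256 * sqrt(15) / 141275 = -2.04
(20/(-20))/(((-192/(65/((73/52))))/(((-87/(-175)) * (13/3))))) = 63713/122640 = 0.52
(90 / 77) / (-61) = -90 / 4697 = -0.02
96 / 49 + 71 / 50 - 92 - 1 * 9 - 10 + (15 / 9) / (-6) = -1189582 / 11025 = -107.90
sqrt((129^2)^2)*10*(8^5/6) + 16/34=15449948168/17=908820480.47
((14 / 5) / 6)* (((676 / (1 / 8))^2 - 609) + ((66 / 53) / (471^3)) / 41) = 15494000136177660139 / 1135252461015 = 13648065.67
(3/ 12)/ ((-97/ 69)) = -69/ 388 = -0.18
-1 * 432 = -432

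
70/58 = 35/29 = 1.21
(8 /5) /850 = 4 /2125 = 0.00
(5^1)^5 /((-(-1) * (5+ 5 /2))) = 1250 /3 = 416.67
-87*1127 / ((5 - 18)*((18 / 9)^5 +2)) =98049 / 442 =221.83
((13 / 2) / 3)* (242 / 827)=1573 / 2481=0.63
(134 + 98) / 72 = 29 / 9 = 3.22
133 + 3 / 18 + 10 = 859 / 6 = 143.17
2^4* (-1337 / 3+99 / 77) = -149312 / 21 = -7110.10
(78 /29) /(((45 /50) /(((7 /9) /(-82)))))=-910 /32103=-0.03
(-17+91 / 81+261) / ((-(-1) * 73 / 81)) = 19855 / 73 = 271.99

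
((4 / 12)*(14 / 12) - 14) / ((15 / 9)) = -49 / 6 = -8.17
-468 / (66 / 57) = -4446 / 11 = -404.18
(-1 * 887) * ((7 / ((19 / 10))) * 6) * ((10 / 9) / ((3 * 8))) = -155225 / 171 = -907.75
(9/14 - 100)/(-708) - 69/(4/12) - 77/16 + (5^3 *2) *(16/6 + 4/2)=18931811/19824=954.99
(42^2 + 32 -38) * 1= 1758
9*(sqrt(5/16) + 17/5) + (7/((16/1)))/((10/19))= 9*sqrt(5)/4 + 5029/160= 36.46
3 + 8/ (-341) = 1015/ 341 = 2.98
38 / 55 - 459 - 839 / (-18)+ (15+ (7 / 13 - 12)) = -5253013 / 12870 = -408.16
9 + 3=12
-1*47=-47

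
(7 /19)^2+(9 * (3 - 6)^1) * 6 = -161.86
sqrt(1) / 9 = 1 / 9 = 0.11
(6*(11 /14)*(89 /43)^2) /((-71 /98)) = -3659502 /131279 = -27.88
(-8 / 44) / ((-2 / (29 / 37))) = 29 / 407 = 0.07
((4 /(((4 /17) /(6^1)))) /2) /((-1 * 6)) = -17 /2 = -8.50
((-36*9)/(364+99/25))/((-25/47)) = 15228/9199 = 1.66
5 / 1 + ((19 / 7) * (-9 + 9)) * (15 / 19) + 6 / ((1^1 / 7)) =47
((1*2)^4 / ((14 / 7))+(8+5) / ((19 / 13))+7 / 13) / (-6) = -2.91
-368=-368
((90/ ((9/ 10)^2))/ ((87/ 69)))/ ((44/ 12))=23000/ 957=24.03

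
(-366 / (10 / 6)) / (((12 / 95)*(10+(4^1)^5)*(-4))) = 0.42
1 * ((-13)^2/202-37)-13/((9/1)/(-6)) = -16663/606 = -27.50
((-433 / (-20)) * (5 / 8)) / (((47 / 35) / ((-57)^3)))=-2806599915 / 1504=-1866090.37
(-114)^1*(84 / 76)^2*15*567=-22504230 / 19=-1184433.16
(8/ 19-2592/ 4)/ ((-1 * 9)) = 12304/ 171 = 71.95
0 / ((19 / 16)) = 0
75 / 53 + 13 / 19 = 2114 / 1007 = 2.10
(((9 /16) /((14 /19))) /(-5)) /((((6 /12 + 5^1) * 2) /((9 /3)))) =-513 /12320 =-0.04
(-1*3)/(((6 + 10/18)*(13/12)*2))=-162/767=-0.21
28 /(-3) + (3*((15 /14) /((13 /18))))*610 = 738602 /273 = 2705.50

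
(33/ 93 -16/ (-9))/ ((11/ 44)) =2380/ 279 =8.53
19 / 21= 0.90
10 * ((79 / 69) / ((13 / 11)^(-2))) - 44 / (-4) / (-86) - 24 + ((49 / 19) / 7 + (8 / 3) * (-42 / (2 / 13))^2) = 2711212536017 / 13642266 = 198736.23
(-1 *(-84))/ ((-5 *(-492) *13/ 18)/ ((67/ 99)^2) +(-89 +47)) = 31423/ 1435381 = 0.02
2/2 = 1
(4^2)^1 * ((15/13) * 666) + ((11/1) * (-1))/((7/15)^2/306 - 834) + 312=9411057641046/746471063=12607.40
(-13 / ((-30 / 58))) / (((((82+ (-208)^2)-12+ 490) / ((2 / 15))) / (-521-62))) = -19981 / 448200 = -0.04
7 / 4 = 1.75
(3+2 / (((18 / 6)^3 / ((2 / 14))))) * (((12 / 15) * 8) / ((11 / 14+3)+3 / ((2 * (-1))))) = 1138 / 135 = 8.43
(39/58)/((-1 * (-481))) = 0.00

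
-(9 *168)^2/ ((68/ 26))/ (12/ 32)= -39626496/ 17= -2330970.35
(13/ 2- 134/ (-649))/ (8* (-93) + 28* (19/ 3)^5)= 0.00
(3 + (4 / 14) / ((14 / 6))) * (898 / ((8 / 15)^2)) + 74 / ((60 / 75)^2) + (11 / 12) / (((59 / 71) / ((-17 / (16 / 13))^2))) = 90443436229 / 8881152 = 10183.75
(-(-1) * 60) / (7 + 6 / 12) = 8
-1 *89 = -89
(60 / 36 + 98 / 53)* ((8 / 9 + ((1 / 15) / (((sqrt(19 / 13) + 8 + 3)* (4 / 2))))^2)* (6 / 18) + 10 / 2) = 2413015699783 / 129590429850 - 79937* sqrt(247) / 518361719400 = 18.62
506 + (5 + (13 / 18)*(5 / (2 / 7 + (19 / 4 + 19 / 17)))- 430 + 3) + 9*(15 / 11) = 28086469 / 289971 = 96.86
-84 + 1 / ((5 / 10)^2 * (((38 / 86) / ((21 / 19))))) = -26712 / 361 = -73.99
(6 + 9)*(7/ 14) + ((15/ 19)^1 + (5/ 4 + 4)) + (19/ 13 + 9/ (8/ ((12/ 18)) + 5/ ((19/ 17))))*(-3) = 2324241/ 309244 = 7.52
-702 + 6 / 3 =-700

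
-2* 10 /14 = -10 /7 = -1.43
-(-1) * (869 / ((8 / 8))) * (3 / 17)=2607 / 17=153.35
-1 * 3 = -3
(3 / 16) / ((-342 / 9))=-3 / 608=-0.00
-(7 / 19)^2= -0.14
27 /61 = 0.44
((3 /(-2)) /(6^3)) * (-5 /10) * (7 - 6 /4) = 0.02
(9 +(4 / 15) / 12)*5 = 406 / 9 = 45.11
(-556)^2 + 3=309139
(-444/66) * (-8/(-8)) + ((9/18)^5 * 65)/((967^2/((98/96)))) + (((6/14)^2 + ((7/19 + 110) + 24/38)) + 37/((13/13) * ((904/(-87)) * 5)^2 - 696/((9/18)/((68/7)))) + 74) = 38682417887507970019/216765317944737408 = 178.45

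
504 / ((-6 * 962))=-42 / 481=-0.09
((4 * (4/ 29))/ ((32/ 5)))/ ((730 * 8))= 1/ 67744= 0.00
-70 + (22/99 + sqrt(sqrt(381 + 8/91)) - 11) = -727/9 + 34679^(1/4) * 91^(3/4)/91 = -76.36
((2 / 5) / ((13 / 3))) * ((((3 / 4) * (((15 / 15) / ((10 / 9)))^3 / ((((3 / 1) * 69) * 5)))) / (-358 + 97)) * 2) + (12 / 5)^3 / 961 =2996619759 / 208320775000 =0.01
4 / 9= 0.44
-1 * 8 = -8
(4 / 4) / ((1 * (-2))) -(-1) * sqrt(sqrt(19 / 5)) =-1 / 2 + 19^(1 / 4) * 5^(3 / 4) / 5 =0.90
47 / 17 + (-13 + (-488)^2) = 4048274 / 17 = 238133.76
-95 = -95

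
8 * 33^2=8712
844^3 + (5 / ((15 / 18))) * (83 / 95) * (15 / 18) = 11423020179 / 19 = 601211588.37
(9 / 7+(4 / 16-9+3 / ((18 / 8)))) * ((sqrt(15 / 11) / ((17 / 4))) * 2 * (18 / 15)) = -412 * sqrt(165) / 1309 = -4.04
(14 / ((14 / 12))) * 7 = 84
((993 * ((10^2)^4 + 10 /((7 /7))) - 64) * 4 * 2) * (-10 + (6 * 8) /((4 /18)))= 163646416259168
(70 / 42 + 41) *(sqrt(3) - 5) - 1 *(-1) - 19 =-694 / 3 + 128 *sqrt(3) / 3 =-157.43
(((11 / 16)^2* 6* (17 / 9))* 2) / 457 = 0.02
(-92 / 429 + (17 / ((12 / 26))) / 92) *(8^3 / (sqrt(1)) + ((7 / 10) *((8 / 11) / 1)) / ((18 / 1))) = 371943745 / 3907332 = 95.19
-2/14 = -1/7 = -0.14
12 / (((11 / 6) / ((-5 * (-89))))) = 32040 / 11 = 2912.73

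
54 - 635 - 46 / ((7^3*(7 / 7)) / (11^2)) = -204849 / 343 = -597.23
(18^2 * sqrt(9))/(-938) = -486/469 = -1.04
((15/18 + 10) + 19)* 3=179/2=89.50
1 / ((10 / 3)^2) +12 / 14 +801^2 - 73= 449070263 / 700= 641528.95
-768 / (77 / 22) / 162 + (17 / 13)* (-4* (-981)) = 12604484 / 2457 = 5130.03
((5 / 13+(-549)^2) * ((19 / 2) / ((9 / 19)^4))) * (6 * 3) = 9701895671582 / 9477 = 1023730681.82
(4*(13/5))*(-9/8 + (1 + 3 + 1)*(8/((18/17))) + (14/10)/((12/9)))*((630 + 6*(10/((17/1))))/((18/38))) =1203558629/2295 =524426.42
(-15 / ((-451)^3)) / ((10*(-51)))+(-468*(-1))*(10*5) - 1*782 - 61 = 22557.00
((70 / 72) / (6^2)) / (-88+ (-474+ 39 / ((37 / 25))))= -0.00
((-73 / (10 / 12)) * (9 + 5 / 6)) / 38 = -4307 / 190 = -22.67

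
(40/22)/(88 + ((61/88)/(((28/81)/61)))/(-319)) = 1429120/68868007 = 0.02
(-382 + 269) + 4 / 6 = -337 / 3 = -112.33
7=7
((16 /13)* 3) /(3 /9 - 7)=-0.55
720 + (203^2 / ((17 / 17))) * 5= 206765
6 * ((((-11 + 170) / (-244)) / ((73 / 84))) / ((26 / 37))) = -370629 / 57889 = -6.40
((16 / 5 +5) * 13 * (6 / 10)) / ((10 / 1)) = 1599 / 250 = 6.40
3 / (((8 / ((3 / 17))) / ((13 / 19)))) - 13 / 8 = -2041 / 1292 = -1.58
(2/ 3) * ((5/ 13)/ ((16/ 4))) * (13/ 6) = 5/ 36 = 0.14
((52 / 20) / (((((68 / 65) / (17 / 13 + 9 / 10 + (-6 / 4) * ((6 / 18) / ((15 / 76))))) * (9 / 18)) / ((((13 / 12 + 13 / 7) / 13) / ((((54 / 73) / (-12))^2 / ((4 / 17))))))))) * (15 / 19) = -8798179 / 491589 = -17.90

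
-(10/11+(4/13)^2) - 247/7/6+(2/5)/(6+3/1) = -8011123/1171170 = -6.84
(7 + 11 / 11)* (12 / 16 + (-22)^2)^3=7290099019 / 8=911262377.38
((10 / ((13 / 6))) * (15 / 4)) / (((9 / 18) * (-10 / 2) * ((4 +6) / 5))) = -45 / 13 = -3.46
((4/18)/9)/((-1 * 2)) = -1/81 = -0.01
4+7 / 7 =5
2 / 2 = 1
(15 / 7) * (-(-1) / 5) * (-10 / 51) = -10 / 119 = -0.08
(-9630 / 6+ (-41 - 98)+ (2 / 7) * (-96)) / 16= -775 / 7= -110.71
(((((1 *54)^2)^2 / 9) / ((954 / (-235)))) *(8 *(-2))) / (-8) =-24669360 / 53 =-465459.62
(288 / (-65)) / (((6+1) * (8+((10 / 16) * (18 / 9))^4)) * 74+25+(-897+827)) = -4096 / 4958395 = -0.00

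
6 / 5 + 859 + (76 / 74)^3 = 218132913 / 253265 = 861.28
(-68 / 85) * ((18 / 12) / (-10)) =3 / 25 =0.12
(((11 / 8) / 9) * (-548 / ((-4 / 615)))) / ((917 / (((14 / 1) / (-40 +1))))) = -5.04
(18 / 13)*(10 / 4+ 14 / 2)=171 / 13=13.15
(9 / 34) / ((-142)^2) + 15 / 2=5141829 / 685576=7.50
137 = 137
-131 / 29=-4.52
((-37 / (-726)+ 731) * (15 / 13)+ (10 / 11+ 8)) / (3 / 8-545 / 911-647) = -9772271492 / 7419782799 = -1.32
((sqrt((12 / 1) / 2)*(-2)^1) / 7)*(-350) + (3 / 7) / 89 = 3 / 623 + 100*sqrt(6) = 244.95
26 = 26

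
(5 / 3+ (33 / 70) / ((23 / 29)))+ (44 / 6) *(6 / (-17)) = -26863 / 82110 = -0.33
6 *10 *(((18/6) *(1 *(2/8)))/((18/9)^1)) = 45/2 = 22.50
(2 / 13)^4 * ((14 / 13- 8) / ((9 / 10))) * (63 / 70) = -0.00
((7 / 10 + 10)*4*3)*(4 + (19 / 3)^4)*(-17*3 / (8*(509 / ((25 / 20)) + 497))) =-237643255 / 162756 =-1460.12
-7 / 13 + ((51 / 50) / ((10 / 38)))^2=11768993 / 812500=14.48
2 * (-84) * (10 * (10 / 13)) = -16800 / 13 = -1292.31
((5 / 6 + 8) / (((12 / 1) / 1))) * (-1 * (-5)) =265 / 72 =3.68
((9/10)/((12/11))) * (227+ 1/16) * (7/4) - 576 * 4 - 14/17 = -86039129/43520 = -1977.00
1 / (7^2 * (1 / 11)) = 11 / 49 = 0.22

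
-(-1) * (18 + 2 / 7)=128 / 7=18.29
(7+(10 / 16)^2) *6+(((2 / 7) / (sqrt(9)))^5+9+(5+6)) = 64.34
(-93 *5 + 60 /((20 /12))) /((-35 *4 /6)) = 18.39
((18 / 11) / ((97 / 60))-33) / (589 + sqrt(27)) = -0.05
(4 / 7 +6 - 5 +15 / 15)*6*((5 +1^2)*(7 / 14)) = 324 / 7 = 46.29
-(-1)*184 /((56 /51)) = 1173 /7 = 167.57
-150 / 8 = -75 / 4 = -18.75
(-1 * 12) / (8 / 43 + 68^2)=-43 / 16570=-0.00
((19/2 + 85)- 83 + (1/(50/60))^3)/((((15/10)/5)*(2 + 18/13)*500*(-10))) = -42991/16500000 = -0.00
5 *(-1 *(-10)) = 50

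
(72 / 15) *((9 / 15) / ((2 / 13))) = 468 / 25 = 18.72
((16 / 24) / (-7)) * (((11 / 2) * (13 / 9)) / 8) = -143 / 1512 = -0.09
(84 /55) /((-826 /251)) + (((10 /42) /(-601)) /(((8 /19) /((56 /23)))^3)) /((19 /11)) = -36194318381 /71185892745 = -0.51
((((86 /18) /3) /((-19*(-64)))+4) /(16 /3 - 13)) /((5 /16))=-131371 /78660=-1.67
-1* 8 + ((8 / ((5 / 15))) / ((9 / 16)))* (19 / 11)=2168 / 33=65.70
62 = 62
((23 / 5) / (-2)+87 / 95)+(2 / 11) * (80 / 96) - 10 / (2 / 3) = -101779 / 6270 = -16.23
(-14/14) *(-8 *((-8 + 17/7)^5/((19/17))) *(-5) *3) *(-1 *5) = -920286829800/319333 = -2881903.31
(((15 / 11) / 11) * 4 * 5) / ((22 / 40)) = 6000 / 1331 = 4.51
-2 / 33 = -0.06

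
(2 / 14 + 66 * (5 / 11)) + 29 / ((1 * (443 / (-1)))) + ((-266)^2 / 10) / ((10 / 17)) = 934842763 / 77525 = 12058.60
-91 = -91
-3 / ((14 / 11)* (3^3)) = -11 / 126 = -0.09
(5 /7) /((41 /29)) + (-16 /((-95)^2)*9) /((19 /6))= 0.50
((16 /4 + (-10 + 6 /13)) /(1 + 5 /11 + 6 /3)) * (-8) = 3168 /247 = 12.83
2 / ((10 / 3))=3 / 5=0.60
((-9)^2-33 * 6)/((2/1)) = -117/2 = -58.50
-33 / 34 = -0.97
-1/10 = -0.10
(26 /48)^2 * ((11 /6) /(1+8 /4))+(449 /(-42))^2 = 58152179 /508032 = 114.47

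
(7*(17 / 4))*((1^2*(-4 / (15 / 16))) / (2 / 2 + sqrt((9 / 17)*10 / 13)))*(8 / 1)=-3366272 / 1965 + 15232*sqrt(2210) / 655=-619.88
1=1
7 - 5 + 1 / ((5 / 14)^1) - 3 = 9 / 5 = 1.80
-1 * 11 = -11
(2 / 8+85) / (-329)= -341 / 1316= -0.26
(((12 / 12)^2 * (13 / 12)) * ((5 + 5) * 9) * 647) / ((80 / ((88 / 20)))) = 277563 / 80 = 3469.54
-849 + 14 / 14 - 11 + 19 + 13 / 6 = -5027 / 6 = -837.83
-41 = -41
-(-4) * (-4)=-16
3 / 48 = 1 / 16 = 0.06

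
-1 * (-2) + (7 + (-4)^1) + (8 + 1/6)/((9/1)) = 319/54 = 5.91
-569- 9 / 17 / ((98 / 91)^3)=-26562485 / 46648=-569.42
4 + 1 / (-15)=59 / 15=3.93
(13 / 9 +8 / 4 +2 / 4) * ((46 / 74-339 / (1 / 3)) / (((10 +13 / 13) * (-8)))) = 1335013 / 29304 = 45.56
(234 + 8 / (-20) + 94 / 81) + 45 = 279.76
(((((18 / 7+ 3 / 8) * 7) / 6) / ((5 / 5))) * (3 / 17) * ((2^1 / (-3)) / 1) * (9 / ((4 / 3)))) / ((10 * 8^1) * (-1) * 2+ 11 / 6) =4455 / 258128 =0.02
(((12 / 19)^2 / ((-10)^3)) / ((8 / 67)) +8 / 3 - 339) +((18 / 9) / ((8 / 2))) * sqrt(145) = -182126309 / 541500 +sqrt(145) / 2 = -330.32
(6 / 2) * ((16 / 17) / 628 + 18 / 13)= 144282 / 34697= 4.16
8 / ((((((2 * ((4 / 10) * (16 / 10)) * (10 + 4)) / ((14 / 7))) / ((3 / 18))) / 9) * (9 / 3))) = 25 / 56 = 0.45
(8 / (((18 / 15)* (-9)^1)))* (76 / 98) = -760 / 1323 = -0.57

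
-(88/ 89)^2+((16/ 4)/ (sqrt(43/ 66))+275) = 4 * sqrt(2838)/ 43+2170531/ 7921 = 278.98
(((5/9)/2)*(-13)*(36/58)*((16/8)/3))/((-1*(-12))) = -65/522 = -0.12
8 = 8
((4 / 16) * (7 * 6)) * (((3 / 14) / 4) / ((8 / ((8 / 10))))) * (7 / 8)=63 / 1280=0.05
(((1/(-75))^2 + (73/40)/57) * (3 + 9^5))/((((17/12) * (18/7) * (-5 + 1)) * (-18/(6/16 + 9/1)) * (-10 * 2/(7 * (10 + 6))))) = -349345157/918000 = -380.55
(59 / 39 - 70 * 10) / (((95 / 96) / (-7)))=6101984 / 1235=4940.88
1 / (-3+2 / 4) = -2 / 5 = -0.40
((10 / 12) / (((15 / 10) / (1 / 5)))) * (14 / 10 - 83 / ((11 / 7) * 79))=0.08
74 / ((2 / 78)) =2886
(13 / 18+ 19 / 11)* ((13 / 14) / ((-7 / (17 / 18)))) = -107185 / 349272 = -0.31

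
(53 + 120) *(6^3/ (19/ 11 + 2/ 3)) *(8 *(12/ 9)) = 13153536/ 79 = 166500.46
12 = 12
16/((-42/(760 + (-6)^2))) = -6368/21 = -303.24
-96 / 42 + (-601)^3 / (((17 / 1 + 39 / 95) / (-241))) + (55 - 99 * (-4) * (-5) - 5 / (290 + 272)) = 4888078249488243 / 1626709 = 3004887936.00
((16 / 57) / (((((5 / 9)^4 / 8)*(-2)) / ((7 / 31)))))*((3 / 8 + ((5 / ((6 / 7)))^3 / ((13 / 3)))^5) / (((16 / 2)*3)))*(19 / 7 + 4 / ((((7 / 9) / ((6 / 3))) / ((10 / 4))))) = -28831931830914959803314509 / 45347885406720000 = -635794405.24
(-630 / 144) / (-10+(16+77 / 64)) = -280 / 461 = -0.61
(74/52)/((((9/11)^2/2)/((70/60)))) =31339/6318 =4.96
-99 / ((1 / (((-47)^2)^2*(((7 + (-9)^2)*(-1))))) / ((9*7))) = 2678242194936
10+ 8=18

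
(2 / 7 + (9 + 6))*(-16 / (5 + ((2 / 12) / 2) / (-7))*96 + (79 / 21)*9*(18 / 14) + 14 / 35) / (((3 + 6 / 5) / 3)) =-2899826581 / 1006019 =-2882.48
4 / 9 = 0.44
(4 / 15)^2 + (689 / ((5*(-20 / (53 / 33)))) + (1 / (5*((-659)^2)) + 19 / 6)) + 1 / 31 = -1039020271087 / 133280838900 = -7.80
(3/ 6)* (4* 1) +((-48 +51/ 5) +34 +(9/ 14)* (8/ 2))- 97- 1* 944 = -36408/ 35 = -1040.23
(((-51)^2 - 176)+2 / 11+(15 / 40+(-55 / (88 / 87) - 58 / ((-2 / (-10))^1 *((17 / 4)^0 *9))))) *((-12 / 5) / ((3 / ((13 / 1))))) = -24325.18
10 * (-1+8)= 70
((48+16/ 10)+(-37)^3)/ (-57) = 84339/ 95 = 887.78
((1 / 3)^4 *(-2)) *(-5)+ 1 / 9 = 19 / 81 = 0.23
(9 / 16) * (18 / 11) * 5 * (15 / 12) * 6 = 6075 / 176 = 34.52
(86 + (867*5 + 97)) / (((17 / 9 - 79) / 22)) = -447282 / 347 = -1289.00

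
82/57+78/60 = 1561/570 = 2.74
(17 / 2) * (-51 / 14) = -867 / 28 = -30.96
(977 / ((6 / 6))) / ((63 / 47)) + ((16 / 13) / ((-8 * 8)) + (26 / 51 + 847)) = 87790841 / 55692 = 1576.36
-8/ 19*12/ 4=-24/ 19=-1.26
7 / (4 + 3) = 1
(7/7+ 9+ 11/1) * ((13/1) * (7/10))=1911/10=191.10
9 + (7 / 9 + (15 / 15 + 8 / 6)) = 109 / 9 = 12.11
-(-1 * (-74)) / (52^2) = -37 / 1352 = -0.03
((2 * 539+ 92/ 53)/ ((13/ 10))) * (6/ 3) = 88040/ 53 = 1661.13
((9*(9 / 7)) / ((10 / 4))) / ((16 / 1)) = 0.29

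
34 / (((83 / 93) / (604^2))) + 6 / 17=19610319762 / 1411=13898171.34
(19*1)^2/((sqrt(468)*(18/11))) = 3971*sqrt(13)/1404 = 10.20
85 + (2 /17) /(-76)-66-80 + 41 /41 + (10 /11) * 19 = -303631 /7106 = -42.73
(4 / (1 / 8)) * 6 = 192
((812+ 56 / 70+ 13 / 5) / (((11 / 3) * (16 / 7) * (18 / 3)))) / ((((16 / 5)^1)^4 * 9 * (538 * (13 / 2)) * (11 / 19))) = 7531125 / 887382605824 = 0.00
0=0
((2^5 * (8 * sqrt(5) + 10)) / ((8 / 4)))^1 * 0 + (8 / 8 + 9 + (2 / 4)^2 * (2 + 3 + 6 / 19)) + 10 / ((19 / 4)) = 1021 / 76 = 13.43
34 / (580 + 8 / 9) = 153 / 2614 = 0.06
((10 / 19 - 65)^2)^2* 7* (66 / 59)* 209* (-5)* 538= -30784442677570312500 / 404681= -76070887137202.67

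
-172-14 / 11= -1906 / 11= -173.27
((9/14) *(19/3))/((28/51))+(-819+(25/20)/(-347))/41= -70046257/5576984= -12.56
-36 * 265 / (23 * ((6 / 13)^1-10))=31005 / 713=43.49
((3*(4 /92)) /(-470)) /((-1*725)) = 3 /7837250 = 0.00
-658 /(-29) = 658 /29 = 22.69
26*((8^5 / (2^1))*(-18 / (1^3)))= -7667712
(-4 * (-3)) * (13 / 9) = 52 / 3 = 17.33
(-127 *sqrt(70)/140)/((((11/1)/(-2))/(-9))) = -1143 *sqrt(70)/770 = -12.42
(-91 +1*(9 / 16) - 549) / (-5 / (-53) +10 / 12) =-1626729 / 2360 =-689.29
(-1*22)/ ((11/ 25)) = -50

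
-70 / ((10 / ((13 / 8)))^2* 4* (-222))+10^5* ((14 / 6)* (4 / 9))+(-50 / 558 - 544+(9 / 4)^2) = 16357923502217 / 158561280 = 103164.68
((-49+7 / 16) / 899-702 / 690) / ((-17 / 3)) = 5316849 / 28120720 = 0.19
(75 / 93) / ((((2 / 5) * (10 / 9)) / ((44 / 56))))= 2475 / 1736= 1.43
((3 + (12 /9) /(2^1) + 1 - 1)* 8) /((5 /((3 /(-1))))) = -88 /5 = -17.60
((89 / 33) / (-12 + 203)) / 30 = 89 / 189090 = 0.00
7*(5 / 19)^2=175 / 361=0.48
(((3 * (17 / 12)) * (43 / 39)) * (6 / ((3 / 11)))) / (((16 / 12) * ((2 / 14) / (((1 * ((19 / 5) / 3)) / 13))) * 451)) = 97223 / 831480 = 0.12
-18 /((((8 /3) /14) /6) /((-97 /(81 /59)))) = 40061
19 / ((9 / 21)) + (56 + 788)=2665 / 3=888.33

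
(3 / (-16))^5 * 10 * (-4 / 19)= 1215 / 2490368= 0.00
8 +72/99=96/11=8.73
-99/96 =-33/32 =-1.03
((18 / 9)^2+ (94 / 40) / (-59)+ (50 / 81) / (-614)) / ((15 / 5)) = 116173991 / 88029180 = 1.32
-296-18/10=-1489/5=-297.80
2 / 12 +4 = 25 / 6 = 4.17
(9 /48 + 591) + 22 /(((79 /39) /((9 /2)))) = 640.06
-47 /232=-0.20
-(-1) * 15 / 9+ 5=20 / 3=6.67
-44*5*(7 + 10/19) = -1655.79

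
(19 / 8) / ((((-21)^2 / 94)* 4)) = 893 / 7056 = 0.13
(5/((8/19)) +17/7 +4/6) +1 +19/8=1541/84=18.35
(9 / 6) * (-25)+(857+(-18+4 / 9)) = 14435 / 18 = 801.94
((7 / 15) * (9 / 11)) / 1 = 21 / 55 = 0.38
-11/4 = -2.75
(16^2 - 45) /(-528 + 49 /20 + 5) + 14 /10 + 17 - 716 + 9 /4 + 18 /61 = -8833332837 /12701420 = -695.46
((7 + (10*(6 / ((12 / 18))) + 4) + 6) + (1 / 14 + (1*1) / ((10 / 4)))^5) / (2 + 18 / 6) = 179874035393 / 8403500000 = 21.40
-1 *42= -42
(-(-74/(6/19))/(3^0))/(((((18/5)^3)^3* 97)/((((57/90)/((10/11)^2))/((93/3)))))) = 0.00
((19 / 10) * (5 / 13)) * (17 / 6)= 323 / 156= 2.07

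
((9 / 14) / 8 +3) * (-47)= -16215 / 112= -144.78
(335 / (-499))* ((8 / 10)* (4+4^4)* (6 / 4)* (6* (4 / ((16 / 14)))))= -2194920 / 499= -4398.64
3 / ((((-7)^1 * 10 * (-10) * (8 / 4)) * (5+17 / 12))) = 9 / 26950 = 0.00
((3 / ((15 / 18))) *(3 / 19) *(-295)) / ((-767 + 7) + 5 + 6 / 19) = 3186 / 14339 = 0.22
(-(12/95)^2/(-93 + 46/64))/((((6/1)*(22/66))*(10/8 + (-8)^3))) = -1024/6049737275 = -0.00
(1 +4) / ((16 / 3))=15 / 16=0.94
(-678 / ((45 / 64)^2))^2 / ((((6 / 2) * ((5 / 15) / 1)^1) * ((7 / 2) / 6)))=3224129.18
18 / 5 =3.60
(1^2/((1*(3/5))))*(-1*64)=-320/3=-106.67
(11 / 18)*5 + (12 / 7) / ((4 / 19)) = 1411 / 126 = 11.20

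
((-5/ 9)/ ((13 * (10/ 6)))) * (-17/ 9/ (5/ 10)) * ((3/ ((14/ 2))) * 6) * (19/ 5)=1292/ 1365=0.95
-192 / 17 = -11.29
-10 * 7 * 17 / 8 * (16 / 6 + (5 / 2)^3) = -261205 / 96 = -2720.89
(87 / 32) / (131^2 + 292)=87 / 558496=0.00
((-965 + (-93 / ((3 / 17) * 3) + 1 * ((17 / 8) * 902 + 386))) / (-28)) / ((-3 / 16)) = 13945 / 63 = 221.35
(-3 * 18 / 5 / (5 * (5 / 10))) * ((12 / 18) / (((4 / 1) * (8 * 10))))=-9 / 1000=-0.01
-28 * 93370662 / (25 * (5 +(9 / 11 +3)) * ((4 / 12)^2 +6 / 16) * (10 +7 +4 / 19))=-1417489.05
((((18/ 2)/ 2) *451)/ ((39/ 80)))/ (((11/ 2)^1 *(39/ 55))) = 180400/ 169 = 1067.46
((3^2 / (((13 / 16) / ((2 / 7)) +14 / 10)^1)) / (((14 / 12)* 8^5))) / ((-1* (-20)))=27 / 9734144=0.00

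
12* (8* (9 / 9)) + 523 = 619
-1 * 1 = -1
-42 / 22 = -21 / 11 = -1.91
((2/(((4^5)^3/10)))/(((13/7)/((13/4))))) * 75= 2625/1073741824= 0.00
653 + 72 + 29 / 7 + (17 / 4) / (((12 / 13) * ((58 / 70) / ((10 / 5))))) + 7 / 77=39676691 / 53592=740.35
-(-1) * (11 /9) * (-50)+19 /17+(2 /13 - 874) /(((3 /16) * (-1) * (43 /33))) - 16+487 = 341054236 /85527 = 3987.68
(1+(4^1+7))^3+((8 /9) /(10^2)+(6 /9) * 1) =388952 /225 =1728.68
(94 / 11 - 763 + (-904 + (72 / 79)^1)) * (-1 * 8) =13260.35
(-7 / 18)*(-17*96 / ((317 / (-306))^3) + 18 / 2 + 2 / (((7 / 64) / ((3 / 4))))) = -110797477417 / 191130078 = -579.70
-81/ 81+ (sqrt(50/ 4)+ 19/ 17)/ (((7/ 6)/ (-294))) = -630 * sqrt(2) -4805/ 17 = -1173.60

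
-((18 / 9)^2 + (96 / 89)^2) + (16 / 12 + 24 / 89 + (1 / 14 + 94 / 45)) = -6987199 / 4990230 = -1.40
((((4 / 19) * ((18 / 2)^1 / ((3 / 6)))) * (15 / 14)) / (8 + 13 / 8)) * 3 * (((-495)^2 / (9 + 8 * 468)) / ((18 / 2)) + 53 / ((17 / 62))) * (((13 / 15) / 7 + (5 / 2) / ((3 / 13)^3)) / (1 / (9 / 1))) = 78758752907952 / 169396381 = 464937.64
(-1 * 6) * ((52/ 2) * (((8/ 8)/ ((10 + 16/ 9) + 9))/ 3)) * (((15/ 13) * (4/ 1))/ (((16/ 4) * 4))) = -135/ 187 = -0.72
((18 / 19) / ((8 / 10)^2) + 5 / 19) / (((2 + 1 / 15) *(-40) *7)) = -795 / 263872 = -0.00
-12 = -12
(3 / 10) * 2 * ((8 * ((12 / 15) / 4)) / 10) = 12 / 125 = 0.10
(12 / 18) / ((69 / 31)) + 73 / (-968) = 44905 / 200376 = 0.22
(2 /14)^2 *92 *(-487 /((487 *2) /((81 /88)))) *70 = -9315 /154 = -60.49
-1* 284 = -284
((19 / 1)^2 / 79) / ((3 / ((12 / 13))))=1444 / 1027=1.41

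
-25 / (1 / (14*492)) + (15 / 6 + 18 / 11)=-3788309 / 22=-172195.86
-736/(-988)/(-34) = -92/4199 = -0.02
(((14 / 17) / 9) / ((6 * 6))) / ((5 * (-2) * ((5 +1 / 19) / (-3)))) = 133 / 881280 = 0.00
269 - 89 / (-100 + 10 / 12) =160589 / 595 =269.90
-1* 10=-10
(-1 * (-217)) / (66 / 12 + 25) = 434 / 61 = 7.11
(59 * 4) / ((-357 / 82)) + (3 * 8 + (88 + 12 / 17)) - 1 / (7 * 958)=20006821 / 342006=58.50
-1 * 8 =-8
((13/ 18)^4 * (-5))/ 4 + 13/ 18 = 160459/ 419904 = 0.38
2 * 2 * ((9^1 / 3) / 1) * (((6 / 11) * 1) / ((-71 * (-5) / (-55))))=-72 / 71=-1.01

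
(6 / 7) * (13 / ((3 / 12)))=312 / 7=44.57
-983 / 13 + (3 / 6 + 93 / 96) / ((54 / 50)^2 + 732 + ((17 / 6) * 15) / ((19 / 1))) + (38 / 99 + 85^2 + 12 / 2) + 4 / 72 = 857879324510977 / 119885436528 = 7155.83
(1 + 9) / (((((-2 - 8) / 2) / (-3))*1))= 6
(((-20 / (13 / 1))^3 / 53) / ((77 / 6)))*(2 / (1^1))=-96000 / 8965957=-0.01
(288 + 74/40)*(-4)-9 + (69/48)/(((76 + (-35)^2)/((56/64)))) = -972855771/832640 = -1168.40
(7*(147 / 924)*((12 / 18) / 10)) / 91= 7 / 8580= 0.00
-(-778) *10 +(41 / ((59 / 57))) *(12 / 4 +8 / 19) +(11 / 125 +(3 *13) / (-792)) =15411570461 / 1947000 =7915.55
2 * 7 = 14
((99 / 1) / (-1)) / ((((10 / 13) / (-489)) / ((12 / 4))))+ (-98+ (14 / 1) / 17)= 32079973 / 170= 188705.72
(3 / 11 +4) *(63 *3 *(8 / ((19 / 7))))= 497448 / 209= 2380.13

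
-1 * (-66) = 66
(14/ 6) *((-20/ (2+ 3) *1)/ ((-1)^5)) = 28/ 3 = 9.33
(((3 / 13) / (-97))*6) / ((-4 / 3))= 27 / 2522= 0.01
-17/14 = -1.21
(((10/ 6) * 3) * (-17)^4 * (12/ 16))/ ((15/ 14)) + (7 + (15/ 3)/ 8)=292331.12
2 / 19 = 0.11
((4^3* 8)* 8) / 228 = 1024 / 57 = 17.96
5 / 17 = 0.29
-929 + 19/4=-3697/4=-924.25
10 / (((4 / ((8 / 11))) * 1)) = 1.82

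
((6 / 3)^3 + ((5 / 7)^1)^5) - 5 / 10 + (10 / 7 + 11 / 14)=166393 / 16807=9.90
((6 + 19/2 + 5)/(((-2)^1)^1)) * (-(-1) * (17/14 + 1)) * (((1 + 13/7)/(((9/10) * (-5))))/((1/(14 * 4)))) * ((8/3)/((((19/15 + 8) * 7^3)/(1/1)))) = 2033600/3003651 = 0.68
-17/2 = -8.50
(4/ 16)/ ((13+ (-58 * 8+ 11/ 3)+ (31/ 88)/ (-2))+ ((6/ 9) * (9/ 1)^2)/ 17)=-2244/ 3988333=-0.00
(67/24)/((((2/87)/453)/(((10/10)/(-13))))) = -880179/208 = -4231.63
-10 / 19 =-0.53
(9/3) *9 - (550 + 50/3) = -1619/3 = -539.67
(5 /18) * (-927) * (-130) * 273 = 9138675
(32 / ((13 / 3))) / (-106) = -48 / 689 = -0.07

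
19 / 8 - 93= -725 / 8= -90.62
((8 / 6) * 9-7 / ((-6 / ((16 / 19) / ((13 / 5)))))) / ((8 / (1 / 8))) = 2293 / 11856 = 0.19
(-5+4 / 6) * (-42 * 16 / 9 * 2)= 5824 / 9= 647.11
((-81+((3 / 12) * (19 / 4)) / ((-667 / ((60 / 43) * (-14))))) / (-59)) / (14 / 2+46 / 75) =348324525 / 1932468418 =0.18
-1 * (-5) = 5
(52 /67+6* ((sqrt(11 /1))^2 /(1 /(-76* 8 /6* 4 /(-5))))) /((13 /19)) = 34060236 /4355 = 7820.95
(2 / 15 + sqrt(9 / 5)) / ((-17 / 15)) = -9 * sqrt(5) / 17 - 2 / 17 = -1.30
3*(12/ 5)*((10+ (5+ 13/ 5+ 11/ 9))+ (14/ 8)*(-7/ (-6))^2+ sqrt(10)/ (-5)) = 15267/ 100 - 36*sqrt(10)/ 25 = 148.12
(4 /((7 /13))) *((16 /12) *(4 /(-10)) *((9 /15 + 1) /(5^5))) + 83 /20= 27221063 /6562500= 4.15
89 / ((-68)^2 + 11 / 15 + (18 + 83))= 1335 / 70886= 0.02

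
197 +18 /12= 397 /2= 198.50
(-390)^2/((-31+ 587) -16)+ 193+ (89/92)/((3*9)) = 1179161/2484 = 474.70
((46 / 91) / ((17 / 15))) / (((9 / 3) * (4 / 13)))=115 / 238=0.48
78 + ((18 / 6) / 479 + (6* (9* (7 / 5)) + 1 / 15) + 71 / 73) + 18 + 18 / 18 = 18215590 / 104901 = 173.65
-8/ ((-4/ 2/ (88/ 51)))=352/ 51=6.90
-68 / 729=-0.09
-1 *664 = -664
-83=-83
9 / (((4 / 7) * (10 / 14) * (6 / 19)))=2793 / 40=69.82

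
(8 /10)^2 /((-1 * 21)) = -16 /525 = -0.03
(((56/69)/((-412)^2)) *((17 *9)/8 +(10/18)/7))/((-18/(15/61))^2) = 241975/14120439130944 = 0.00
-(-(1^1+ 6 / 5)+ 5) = -14 / 5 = -2.80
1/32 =0.03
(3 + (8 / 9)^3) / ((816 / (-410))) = -553295 / 297432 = -1.86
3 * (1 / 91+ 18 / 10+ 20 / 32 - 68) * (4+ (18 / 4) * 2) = -715959 / 280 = -2557.00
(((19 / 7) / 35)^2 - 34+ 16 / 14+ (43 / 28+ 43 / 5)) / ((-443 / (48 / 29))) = 65447652 / 771141175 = 0.08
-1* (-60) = 60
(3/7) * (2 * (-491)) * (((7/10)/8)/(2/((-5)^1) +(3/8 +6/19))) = -27987/221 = -126.64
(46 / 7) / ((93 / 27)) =414 / 217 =1.91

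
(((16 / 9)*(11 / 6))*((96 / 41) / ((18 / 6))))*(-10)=-28160 / 1107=-25.44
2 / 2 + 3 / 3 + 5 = 7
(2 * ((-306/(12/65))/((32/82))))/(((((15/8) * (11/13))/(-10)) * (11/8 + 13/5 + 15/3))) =23558600/3949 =5965.71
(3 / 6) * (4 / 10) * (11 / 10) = 0.22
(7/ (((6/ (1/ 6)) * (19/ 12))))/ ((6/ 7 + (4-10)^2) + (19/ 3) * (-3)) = 49/ 7125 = 0.01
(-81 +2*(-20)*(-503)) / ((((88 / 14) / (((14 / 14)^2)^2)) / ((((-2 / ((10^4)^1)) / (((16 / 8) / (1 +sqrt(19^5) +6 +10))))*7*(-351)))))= 5859062937 / 440000 +124418924721*sqrt(19) / 440000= 1245883.14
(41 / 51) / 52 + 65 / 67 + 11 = 2129651 / 177684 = 11.99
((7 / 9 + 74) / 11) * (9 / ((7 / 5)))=3365 / 77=43.70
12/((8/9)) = 27/2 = 13.50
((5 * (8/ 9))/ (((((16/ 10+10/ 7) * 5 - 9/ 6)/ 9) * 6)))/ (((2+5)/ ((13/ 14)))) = 260/ 4011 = 0.06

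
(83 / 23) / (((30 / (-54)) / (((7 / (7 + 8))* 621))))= -47061 / 25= -1882.44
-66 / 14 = -33 / 7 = -4.71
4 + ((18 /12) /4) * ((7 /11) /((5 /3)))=1823 /440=4.14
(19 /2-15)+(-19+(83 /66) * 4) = -1285 /66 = -19.47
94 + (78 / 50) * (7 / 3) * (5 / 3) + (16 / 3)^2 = 128.51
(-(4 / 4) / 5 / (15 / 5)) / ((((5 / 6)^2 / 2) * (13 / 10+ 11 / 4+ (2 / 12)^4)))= -31104 / 656225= -0.05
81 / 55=1.47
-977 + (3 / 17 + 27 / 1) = -16147 / 17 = -949.82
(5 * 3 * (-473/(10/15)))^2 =453051225/4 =113262806.25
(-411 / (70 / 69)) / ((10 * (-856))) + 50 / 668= 0.12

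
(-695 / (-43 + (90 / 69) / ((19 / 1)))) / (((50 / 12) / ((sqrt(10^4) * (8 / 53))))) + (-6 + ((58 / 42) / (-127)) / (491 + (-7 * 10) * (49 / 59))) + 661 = 48332732540451872 / 67726519388829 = 713.65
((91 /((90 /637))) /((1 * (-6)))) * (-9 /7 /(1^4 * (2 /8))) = 8281 /15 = 552.07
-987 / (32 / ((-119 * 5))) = 587265 / 32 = 18352.03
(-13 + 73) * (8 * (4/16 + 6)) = 3000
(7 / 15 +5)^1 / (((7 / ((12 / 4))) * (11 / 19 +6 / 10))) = 779 / 392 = 1.99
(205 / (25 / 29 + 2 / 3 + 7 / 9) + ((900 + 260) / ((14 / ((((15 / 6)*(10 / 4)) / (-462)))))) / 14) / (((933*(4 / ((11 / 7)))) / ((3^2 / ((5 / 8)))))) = 34575859 / 64217146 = 0.54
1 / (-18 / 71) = -71 / 18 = -3.94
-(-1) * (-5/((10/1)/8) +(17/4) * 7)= 103/4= 25.75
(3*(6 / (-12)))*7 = -21 / 2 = -10.50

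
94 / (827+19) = 1 / 9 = 0.11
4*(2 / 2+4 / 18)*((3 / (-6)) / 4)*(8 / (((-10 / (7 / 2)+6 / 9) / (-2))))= -308 / 69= -4.46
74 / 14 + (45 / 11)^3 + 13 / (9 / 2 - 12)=10064588 / 139755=72.02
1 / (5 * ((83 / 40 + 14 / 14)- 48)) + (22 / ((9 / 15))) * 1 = 65882 / 1797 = 36.66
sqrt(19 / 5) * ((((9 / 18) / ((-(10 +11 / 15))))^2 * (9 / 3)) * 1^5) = 135 * sqrt(95) / 103684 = 0.01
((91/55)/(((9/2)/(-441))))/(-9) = 8918/495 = 18.02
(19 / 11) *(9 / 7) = 171 / 77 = 2.22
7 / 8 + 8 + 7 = 127 / 8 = 15.88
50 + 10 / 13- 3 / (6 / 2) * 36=192 / 13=14.77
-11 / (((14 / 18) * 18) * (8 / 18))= -99 / 56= -1.77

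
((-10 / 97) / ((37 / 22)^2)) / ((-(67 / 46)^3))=471106240 / 39939221059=0.01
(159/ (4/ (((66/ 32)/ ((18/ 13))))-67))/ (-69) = 7579/ 211531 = 0.04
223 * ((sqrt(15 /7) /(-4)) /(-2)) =223 * sqrt(105) /56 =40.80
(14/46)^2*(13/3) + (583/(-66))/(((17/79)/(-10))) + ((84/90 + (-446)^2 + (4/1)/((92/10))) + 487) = 199815.26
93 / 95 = 0.98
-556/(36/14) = -1946/9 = -216.22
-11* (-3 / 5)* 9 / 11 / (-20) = -27 / 100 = -0.27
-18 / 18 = -1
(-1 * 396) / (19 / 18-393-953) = 0.29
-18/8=-9/4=-2.25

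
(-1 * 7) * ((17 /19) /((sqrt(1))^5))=-119 /19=-6.26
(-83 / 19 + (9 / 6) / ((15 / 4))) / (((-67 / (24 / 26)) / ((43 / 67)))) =14964 / 426455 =0.04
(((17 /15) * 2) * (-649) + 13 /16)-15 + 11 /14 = -2493907 /1680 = -1484.47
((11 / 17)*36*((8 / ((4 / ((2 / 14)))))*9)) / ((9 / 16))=12672 / 119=106.49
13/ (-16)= -13/ 16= -0.81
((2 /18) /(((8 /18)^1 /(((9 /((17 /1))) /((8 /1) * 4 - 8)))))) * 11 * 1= 33 /544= 0.06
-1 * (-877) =877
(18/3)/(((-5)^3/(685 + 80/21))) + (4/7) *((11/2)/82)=-236951/7175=-33.02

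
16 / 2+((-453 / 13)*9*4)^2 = 1573681.75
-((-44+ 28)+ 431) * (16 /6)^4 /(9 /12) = -6799360 /243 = -27980.91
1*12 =12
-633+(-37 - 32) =-702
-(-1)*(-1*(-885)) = 885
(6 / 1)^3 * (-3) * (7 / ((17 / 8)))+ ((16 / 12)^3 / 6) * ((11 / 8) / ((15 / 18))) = -4897384 / 2295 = -2133.94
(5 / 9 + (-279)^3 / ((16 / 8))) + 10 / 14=-1368211097 / 126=-10858818.23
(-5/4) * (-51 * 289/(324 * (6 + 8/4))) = 24565/3456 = 7.11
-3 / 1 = -3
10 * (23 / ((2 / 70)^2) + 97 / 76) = 10706985 / 38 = 281762.76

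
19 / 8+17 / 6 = 125 / 24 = 5.21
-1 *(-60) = 60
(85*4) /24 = 85 /6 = 14.17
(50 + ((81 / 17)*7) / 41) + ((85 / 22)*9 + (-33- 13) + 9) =745021 / 15334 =48.59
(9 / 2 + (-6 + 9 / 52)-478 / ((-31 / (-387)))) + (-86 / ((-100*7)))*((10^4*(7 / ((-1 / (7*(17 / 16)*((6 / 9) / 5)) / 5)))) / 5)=-70107253 / 4836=-14496.95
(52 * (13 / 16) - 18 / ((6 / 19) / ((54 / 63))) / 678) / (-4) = -133451 / 12656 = -10.54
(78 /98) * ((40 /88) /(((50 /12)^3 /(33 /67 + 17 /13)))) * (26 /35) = 539136 /80609375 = 0.01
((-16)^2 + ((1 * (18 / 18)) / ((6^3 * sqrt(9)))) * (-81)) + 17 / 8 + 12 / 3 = 262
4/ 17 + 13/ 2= 229/ 34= 6.74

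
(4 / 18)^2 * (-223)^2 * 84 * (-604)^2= 2031896704768 / 27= 75255433509.93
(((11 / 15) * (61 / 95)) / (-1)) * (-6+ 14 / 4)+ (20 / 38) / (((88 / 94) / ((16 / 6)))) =16781 / 6270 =2.68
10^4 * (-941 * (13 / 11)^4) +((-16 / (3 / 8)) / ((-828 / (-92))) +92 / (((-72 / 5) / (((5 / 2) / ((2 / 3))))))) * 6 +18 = -9675405632191 / 527076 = -18356756.20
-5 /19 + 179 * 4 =13599 /19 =715.74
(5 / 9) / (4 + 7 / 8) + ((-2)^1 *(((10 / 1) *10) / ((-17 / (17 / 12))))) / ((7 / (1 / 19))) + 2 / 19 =16084 / 46683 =0.34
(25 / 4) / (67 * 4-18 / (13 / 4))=325 / 13648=0.02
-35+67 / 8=-213 / 8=-26.62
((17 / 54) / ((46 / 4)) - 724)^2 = 202128470569 / 385641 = 524136.36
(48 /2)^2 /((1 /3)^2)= 5184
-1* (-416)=416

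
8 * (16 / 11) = 128 / 11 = 11.64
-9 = -9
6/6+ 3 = 4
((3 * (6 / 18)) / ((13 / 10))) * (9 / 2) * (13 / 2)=22.50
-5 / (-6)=5 / 6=0.83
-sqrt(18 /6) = -sqrt(3) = -1.73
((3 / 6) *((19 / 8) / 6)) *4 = 0.79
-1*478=-478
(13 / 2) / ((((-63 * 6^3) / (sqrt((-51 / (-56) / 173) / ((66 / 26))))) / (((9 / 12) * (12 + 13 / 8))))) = -1417 * sqrt(5887882) / 15468558336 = -0.00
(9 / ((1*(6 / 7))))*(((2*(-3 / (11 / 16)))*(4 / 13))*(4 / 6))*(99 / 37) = -24192 / 481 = -50.30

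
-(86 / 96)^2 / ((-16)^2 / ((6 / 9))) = -1849 / 884736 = -0.00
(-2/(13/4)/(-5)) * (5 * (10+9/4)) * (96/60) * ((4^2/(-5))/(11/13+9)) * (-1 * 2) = 196/25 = 7.84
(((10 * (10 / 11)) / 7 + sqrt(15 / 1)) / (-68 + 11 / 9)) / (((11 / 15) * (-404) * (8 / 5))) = 16875 / 411309976 + 675 * sqrt(15) / 21366752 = 0.00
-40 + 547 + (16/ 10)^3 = 63887/ 125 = 511.10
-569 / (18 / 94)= -26743 / 9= -2971.44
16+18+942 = 976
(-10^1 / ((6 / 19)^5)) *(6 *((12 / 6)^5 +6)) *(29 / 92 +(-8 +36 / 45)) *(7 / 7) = 4998467.03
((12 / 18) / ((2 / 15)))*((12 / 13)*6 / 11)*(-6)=-2160 / 143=-15.10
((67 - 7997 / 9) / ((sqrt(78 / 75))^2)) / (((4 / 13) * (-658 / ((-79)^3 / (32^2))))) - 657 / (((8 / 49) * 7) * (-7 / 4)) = -37600865383 / 24256512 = -1550.13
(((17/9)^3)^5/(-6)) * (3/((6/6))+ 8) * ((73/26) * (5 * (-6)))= 2146883.02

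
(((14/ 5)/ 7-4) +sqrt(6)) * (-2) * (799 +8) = 1856.92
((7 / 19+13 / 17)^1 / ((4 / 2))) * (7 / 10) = 1281 / 3230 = 0.40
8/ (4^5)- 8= -7.99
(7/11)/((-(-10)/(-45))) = -63/22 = -2.86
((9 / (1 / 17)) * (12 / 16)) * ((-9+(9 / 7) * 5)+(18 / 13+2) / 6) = -20961 / 91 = -230.34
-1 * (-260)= 260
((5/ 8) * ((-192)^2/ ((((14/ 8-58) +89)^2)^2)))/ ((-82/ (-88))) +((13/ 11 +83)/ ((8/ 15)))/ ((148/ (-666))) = -754693582061025/ 1062555714968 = -710.26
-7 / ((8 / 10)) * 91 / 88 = -3185 / 352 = -9.05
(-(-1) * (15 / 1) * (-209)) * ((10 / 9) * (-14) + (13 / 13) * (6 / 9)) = 140030 / 3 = 46676.67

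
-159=-159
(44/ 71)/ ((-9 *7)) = -0.01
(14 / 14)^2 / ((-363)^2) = 1 / 131769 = 0.00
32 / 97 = 0.33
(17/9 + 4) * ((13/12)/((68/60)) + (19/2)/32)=7.38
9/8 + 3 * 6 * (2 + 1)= 441/8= 55.12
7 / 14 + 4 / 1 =9 / 2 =4.50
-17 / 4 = -4.25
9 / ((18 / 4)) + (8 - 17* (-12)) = 214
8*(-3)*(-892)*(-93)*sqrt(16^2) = -31855104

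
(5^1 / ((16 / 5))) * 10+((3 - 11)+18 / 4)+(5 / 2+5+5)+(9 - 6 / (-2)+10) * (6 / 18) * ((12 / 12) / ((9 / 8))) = 6727 / 216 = 31.14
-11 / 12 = -0.92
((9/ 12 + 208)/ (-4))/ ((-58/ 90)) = 37575/ 464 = 80.98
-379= -379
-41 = -41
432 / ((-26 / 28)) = -6048 / 13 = -465.23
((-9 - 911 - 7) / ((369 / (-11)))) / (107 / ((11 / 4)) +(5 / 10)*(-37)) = 24926 / 18409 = 1.35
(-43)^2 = 1849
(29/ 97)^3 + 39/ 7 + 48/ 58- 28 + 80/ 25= -17021238786/ 926363095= -18.37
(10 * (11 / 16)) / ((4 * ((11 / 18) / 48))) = 135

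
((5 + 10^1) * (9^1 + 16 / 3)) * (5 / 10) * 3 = 645 / 2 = 322.50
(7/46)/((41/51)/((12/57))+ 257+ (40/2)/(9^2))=19278/33072827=0.00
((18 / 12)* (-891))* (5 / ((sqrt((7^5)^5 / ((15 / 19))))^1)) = -13365* sqrt(1995) / 3681782395466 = -0.00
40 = 40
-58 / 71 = -0.82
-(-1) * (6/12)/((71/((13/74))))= 13/10508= 0.00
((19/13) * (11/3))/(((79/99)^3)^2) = 65589783741603/3160136921773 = 20.76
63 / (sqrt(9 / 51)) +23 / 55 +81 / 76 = 151.45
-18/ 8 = -2.25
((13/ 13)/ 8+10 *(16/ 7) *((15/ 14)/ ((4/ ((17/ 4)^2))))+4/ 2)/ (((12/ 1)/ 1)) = 44183/ 4704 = 9.39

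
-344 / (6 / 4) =-688 / 3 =-229.33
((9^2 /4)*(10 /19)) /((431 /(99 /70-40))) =-218781 /229292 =-0.95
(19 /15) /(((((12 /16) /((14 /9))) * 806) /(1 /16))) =133 /652860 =0.00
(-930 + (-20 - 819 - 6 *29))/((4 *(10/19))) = -36917/40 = -922.92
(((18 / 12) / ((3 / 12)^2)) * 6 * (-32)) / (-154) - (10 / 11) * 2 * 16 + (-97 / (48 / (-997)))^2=720152709893 / 177408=4059302.34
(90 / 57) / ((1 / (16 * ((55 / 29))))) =26400 / 551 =47.91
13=13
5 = 5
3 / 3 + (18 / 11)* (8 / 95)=1189 / 1045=1.14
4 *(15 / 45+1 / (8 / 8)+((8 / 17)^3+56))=3386288 / 14739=229.75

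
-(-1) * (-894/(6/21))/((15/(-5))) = 1043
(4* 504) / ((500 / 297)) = 149688 / 125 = 1197.50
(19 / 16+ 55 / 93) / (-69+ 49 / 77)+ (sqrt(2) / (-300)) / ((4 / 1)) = -0.03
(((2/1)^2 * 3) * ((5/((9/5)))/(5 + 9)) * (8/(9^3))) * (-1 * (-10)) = 4000/15309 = 0.26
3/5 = 0.60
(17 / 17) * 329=329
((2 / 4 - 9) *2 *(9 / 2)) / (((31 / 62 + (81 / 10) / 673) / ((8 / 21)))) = -686460 / 12061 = -56.92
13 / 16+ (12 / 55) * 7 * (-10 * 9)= -24049 / 176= -136.64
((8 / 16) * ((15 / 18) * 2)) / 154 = 5 / 924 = 0.01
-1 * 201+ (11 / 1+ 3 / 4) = -757 / 4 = -189.25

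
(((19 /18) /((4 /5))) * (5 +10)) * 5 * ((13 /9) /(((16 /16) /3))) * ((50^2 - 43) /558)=1888.19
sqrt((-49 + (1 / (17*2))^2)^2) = 56643 / 1156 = 49.00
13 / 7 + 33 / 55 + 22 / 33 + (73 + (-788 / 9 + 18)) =2069 / 315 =6.57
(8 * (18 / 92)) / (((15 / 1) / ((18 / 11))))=216 / 1265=0.17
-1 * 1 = -1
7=7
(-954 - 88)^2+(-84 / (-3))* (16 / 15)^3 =3664568188 / 3375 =1085797.98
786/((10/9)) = 3537/5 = 707.40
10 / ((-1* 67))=-10 / 67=-0.15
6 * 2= 12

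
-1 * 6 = -6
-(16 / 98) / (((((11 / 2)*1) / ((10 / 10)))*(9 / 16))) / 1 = -256 / 4851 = -0.05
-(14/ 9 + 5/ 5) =-23/ 9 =-2.56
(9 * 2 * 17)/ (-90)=-17/ 5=-3.40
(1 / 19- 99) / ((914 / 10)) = -9400 / 8683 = -1.08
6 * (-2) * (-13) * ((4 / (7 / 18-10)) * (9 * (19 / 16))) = -120042 / 173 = -693.88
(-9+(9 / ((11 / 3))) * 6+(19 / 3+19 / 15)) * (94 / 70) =34451 / 1925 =17.90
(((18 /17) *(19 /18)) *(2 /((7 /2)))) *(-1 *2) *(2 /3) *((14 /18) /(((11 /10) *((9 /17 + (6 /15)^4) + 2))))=-1900000 /8062659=-0.24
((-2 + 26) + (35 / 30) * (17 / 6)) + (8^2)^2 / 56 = 25313 / 252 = 100.45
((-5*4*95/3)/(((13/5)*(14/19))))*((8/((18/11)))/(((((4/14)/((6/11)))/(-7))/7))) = 17689000/117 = 151188.03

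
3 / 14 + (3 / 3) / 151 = 467 / 2114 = 0.22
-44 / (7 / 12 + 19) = -528 / 235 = -2.25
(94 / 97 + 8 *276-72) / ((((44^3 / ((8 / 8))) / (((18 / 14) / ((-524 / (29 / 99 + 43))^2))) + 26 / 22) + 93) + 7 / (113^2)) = 133709998903947026 / 607312265534752081017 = 0.00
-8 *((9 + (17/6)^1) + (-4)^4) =-6428/3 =-2142.67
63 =63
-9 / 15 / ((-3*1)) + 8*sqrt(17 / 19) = 7.77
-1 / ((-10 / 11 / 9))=99 / 10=9.90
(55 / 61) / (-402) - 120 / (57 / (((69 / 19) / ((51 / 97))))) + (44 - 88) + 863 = 121063869151 / 150491514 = 804.46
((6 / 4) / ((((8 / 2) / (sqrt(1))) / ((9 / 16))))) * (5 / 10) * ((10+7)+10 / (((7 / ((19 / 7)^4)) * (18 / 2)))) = 11624043 / 4302592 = 2.70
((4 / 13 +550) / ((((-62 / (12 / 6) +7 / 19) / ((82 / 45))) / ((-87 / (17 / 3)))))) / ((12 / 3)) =80808007 / 643110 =125.65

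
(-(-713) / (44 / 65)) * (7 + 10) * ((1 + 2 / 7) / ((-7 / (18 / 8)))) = -63817065 / 8624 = -7399.94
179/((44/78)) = 6981/22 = 317.32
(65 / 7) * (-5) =-325 / 7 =-46.43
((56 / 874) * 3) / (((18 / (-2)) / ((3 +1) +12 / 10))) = -728 / 6555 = -0.11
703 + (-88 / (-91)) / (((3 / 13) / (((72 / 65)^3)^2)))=375222906804409 / 527932234375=710.74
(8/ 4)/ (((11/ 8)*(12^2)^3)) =1/ 2052864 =0.00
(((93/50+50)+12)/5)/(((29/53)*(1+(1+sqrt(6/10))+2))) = 338458/55825 - 169229*sqrt(15)/558250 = 4.89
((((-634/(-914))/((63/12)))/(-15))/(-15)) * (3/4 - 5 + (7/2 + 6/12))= -317/2159325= -0.00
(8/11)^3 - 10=-12798/1331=-9.62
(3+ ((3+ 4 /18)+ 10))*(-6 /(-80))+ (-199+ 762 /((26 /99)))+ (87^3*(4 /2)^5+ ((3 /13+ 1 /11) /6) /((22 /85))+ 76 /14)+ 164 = 4641129742311 /220220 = 21074969.31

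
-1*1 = -1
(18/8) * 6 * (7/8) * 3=567/16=35.44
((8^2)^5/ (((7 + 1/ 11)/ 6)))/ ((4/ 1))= 2952790016/ 13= 227137693.54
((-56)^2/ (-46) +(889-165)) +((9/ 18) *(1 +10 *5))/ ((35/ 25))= 217041/ 322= 674.04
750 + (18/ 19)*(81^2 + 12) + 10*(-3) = 131994/ 19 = 6947.05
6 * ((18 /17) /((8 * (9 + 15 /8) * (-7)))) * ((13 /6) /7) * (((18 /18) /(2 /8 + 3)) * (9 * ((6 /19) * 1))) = -1296 /458983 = -0.00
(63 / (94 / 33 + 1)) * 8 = 16632 / 127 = 130.96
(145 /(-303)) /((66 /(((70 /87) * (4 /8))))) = -175 /59994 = -0.00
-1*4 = -4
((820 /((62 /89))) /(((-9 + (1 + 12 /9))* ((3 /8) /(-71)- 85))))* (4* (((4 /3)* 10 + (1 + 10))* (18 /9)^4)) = 4841668352 /1496773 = 3234.74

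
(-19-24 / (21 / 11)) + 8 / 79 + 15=-9108 / 553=-16.47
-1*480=-480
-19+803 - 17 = 767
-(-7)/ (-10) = -7/ 10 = -0.70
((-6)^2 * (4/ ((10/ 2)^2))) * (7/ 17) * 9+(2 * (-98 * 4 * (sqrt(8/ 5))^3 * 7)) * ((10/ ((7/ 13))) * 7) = 9072/ 425 - 2283008 * sqrt(10)/ 5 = -1443879.69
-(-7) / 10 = 7 / 10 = 0.70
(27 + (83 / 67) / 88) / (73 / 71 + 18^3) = 2261705 / 488359784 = 0.00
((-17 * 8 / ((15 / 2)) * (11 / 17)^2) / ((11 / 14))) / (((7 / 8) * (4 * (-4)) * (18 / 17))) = 88 / 135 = 0.65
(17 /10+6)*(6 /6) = 77 /10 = 7.70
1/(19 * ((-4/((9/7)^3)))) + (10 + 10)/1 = 520631/26068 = 19.97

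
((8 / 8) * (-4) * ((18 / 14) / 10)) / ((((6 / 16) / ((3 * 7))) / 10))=-288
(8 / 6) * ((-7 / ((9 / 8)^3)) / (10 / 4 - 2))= -28672 / 2187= -13.11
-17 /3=-5.67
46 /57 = 0.81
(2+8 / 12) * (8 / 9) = 64 / 27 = 2.37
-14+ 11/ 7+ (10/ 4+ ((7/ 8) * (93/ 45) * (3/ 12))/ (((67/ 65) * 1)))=-427277/ 45024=-9.49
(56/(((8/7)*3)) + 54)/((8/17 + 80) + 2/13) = 46631/53454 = 0.87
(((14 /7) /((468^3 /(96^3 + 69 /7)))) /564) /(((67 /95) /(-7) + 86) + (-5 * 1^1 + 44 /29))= 5687441285 /15314371143042816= 0.00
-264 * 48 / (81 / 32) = -45056 / 9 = -5006.22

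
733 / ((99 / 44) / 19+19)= 55708 / 1453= 38.34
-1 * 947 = -947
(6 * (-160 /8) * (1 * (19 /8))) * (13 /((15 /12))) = -2964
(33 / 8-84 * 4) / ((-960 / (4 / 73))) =177 / 9344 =0.02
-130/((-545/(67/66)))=871/3597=0.24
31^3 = 29791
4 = 4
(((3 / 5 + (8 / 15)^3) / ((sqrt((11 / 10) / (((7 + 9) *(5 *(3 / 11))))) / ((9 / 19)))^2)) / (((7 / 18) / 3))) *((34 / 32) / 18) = 2328966 / 1528835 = 1.52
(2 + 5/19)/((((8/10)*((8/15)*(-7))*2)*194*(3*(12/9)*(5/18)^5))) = -7617321/25802000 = -0.30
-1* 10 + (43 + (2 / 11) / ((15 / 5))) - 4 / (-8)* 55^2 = 102007 / 66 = 1545.56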